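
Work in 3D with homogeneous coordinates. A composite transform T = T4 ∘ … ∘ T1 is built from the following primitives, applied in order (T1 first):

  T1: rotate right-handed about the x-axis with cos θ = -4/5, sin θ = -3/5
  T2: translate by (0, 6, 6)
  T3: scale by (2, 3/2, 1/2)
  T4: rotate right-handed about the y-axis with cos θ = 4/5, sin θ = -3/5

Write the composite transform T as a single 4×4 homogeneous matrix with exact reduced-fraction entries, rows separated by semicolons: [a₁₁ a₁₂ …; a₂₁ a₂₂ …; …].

T1 = [1 0 0 0; 0 -4/5 3/5 0; 0 -3/5 -4/5 0; 0 0 0 1]
T2·T1 = [1 0 0 0; 0 -4/5 3/5 6; 0 -3/5 -4/5 6; 0 0 0 1]
T3·…·T1 = [2 0 0 0; 0 -6/5 9/10 9; 0 -3/10 -2/5 3; 0 0 0 1]
T4·…·T1 = [8/5 9/50 6/25 -9/5; 0 -6/5 9/10 9; 6/5 -6/25 -8/25 12/5; 0 0 0 1]

T = [8/5 9/50 6/25 -9/5; 0 -6/5 9/10 9; 6/5 -6/25 -8/25 12/5; 0 0 0 1]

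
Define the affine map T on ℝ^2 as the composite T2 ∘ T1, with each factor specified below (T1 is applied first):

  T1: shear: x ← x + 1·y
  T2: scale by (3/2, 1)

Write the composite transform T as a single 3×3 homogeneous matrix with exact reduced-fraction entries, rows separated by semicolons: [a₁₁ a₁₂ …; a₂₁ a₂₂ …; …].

T = [3/2 3/2 0; 0 1 0; 0 0 1]

T1 = [1 1 0; 0 1 0; 0 0 1]
T2·T1 = [3/2 3/2 0; 0 1 0; 0 0 1]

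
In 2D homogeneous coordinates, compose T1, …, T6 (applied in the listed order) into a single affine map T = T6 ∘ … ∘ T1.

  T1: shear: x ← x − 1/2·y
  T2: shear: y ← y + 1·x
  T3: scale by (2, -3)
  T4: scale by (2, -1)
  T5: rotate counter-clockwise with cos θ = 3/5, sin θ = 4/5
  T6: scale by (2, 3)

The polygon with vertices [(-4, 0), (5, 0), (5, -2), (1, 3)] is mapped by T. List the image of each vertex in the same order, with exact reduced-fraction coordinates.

image vertices: (0, -60), (0, 75), (48/5, 396/5), (-72/5, 87/10)

T1 shear: x ← x − 1/2·y: (-4, 0) → (-4, 0); (5, 0) → (5, 0); (5, -2) → (6, -2); (1, 3) → (-1/2, 3)
T2 shear: y ← y + 1·x: (-4, 0) → (-4, -4); (5, 0) → (5, 5); (6, -2) → (6, 4); (-1/2, 3) → (-1/2, 5/2)
T3 scale by (2, -3): (-4, -4) → (-8, 12); (5, 5) → (10, -15); (6, 4) → (12, -12); (-1/2, 5/2) → (-1, -15/2)
T4 scale by (2, -1): (-8, 12) → (-16, -12); (10, -15) → (20, 15); (12, -12) → (24, 12); (-1, -15/2) → (-2, 15/2)
T5 rotate counter-clockwise with cos θ = 3/5, sin θ = 4/5: (-16, -12) → (0, -20); (20, 15) → (0, 25); (24, 12) → (24/5, 132/5); (-2, 15/2) → (-36/5, 29/10)
T6 scale by (2, 3): (0, -20) → (0, -60); (0, 25) → (0, 75); (24/5, 132/5) → (48/5, 396/5); (-36/5, 29/10) → (-72/5, 87/10)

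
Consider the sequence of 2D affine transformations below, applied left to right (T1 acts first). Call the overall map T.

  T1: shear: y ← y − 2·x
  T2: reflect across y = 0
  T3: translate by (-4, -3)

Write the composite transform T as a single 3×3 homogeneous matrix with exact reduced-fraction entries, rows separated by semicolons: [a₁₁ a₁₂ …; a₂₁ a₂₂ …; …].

T = [1 0 -4; 2 -1 -3; 0 0 1]

T1 = [1 0 0; -2 1 0; 0 0 1]
T2·T1 = [1 0 0; 2 -1 0; 0 0 1]
T3·…·T1 = [1 0 -4; 2 -1 -3; 0 0 1]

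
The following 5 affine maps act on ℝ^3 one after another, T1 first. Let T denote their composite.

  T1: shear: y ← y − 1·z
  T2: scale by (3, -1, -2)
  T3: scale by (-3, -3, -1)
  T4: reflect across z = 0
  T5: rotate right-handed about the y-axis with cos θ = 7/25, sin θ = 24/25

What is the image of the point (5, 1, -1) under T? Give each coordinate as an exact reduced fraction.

T1 shear: y ← y − 1·z: (5, 1, -1) → (5, 2, -1)
T2 scale by (3, -1, -2): (5, 2, -1) → (15, -2, 2)
T3 scale by (-3, -3, -1): (15, -2, 2) → (-45, 6, -2)
T4 reflect across z = 0: (-45, 6, -2) → (-45, 6, 2)
T5 rotate right-handed about the y-axis with cos θ = 7/25, sin θ = 24/25: (-45, 6, 2) → (-267/25, 6, 1094/25)

T(p) = (-267/25, 6, 1094/25)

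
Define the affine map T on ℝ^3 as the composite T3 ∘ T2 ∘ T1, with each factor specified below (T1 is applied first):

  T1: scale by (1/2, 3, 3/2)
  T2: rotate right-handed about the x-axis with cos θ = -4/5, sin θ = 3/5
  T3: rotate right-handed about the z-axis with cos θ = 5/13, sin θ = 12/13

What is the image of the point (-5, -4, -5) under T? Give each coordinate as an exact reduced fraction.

T1 scale by (1/2, 3, 3/2): (-5, -4, -5) → (-5/2, -12, -15/2)
T2 rotate right-handed about the x-axis with cos θ = -4/5, sin θ = 3/5: (-5/2, -12, -15/2) → (-5/2, 141/10, -6/5)
T3 rotate right-handed about the z-axis with cos θ = 5/13, sin θ = 12/13: (-5/2, 141/10, -6/5) → (-1817/130, 81/26, -6/5)

T(p) = (-1817/130, 81/26, -6/5)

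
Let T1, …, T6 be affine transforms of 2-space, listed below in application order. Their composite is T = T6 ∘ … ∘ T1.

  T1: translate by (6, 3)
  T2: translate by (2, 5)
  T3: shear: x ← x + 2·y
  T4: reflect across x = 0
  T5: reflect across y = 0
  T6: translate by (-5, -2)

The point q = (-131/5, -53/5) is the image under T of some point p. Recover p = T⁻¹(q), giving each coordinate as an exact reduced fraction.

T1 = [1 0 6; 0 1 3; 0 0 1]
T2·T1 = [1 0 8; 0 1 8; 0 0 1]
T3·…·T1 = [1 2 24; 0 1 8; 0 0 1]
T4·…·T1 = [-1 -2 -24; 0 1 8; 0 0 1]
T5·…·T1 = [-1 -2 -24; 0 -1 -8; 0 0 1]
T6·…·T1 = [-1 -2 -29; 0 -1 -10; 0 0 1]
det M = 1; M⁻¹ = [-1 2 -9; 0 -1 -10; 0 0 1]
M⁻¹ · (-131/5, -53/5)ᵀ = (-4, 3/5)ᵀ

p = (-4, 3/5)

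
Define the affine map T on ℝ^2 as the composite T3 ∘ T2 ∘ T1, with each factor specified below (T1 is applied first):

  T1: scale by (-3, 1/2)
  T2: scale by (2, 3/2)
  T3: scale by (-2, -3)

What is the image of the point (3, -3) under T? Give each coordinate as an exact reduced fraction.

T(p) = (36, 27/4)

T1 scale by (-3, 1/2): (3, -3) → (-9, -3/2)
T2 scale by (2, 3/2): (-9, -3/2) → (-18, -9/4)
T3 scale by (-2, -3): (-18, -9/4) → (36, 27/4)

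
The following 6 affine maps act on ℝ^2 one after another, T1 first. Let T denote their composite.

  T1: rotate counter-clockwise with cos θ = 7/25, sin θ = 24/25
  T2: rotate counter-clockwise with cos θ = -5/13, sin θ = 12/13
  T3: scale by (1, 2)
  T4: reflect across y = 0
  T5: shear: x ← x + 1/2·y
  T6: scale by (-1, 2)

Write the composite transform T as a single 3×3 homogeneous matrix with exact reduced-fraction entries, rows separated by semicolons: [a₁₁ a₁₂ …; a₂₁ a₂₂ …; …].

T = [287/325 -359/325 0; 144/325 1292/325 0; 0 0 1]

T1 = [7/25 -24/25 0; 24/25 7/25 0; 0 0 1]
T2·T1 = [-323/325 36/325 0; -36/325 -323/325 0; 0 0 1]
T3·…·T1 = [-323/325 36/325 0; -72/325 -646/325 0; 0 0 1]
T4·…·T1 = [-323/325 36/325 0; 72/325 646/325 0; 0 0 1]
T5·…·T1 = [-287/325 359/325 0; 72/325 646/325 0; 0 0 1]
T6·…·T1 = [287/325 -359/325 0; 144/325 1292/325 0; 0 0 1]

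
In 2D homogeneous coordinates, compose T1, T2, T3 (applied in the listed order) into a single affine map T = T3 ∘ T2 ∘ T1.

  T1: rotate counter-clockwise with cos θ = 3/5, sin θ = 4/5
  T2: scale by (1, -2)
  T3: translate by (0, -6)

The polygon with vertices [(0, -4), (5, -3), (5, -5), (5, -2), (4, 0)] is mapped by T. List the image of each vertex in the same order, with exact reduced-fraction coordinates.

T1 rotate counter-clockwise with cos θ = 3/5, sin θ = 4/5: (0, -4) → (16/5, -12/5); (5, -3) → (27/5, 11/5); (5, -5) → (7, 1); (5, -2) → (23/5, 14/5); (4, 0) → (12/5, 16/5)
T2 scale by (1, -2): (16/5, -12/5) → (16/5, 24/5); (27/5, 11/5) → (27/5, -22/5); (7, 1) → (7, -2); (23/5, 14/5) → (23/5, -28/5); (12/5, 16/5) → (12/5, -32/5)
T3 translate by (0, -6): (16/5, 24/5) → (16/5, -6/5); (27/5, -22/5) → (27/5, -52/5); (7, -2) → (7, -8); (23/5, -28/5) → (23/5, -58/5); (12/5, -32/5) → (12/5, -62/5)

image vertices: (16/5, -6/5), (27/5, -52/5), (7, -8), (23/5, -58/5), (12/5, -62/5)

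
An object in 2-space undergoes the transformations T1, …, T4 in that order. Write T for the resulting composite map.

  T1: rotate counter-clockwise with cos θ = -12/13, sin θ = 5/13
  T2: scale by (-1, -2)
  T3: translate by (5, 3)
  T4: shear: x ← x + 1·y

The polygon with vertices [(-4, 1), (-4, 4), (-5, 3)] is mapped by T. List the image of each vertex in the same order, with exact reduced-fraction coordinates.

image vertices: (125/13, 103/13), (212/13, 175/13), (181/13, 161/13)

T1 rotate counter-clockwise with cos θ = -12/13, sin θ = 5/13: (-4, 1) → (43/13, -32/13); (-4, 4) → (28/13, -68/13); (-5, 3) → (45/13, -61/13)
T2 scale by (-1, -2): (43/13, -32/13) → (-43/13, 64/13); (28/13, -68/13) → (-28/13, 136/13); (45/13, -61/13) → (-45/13, 122/13)
T3 translate by (5, 3): (-43/13, 64/13) → (22/13, 103/13); (-28/13, 136/13) → (37/13, 175/13); (-45/13, 122/13) → (20/13, 161/13)
T4 shear: x ← x + 1·y: (22/13, 103/13) → (125/13, 103/13); (37/13, 175/13) → (212/13, 175/13); (20/13, 161/13) → (181/13, 161/13)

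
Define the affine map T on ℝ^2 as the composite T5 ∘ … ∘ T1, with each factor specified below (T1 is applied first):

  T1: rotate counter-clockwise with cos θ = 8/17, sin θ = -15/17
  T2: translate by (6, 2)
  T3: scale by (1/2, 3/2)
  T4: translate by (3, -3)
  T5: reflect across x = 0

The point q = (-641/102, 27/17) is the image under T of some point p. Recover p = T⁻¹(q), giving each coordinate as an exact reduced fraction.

p = (-2/3, 1)

T1 = [8/17 15/17 0; -15/17 8/17 0; 0 0 1]
T2·T1 = [8/17 15/17 6; -15/17 8/17 2; 0 0 1]
T3·…·T1 = [4/17 15/34 3; -45/34 12/17 3; 0 0 1]
T4·…·T1 = [4/17 15/34 6; -45/34 12/17 0; 0 0 1]
T5·…·T1 = [-4/17 -15/34 -6; -45/34 12/17 0; 0 0 1]
det M = -3/4; M⁻¹ = [-16/17 -10/17 -96/17; -30/17 16/51 -180/17; 0 0 1]
M⁻¹ · (-641/102, 27/17)ᵀ = (-2/3, 1)ᵀ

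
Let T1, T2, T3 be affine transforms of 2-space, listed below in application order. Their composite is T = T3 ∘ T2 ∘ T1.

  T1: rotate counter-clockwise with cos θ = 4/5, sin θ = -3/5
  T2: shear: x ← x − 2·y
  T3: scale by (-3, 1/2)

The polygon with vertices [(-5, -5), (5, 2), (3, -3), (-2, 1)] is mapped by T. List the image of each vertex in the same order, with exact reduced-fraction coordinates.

T1 rotate counter-clockwise with cos θ = 4/5, sin θ = -3/5: (-5, -5) → (-7, -1); (5, 2) → (26/5, -7/5); (3, -3) → (3/5, -21/5); (-2, 1) → (-1, 2)
T2 shear: x ← x − 2·y: (-7, -1) → (-5, -1); (26/5, -7/5) → (8, -7/5); (3/5, -21/5) → (9, -21/5); (-1, 2) → (-5, 2)
T3 scale by (-3, 1/2): (-5, -1) → (15, -1/2); (8, -7/5) → (-24, -7/10); (9, -21/5) → (-27, -21/10); (-5, 2) → (15, 1)

image vertices: (15, -1/2), (-24, -7/10), (-27, -21/10), (15, 1)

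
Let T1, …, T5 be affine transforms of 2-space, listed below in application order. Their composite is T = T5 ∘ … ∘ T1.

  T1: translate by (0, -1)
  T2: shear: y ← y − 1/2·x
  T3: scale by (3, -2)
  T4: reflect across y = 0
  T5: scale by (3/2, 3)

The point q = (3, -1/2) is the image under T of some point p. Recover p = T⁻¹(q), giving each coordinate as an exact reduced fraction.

p = (2/3, 5/4)

T1 = [1 0 0; 0 1 -1; 0 0 1]
T2·T1 = [1 0 0; -1/2 1 -1; 0 0 1]
T3·…·T1 = [3 0 0; 1 -2 2; 0 0 1]
T4·…·T1 = [3 0 0; -1 2 -2; 0 0 1]
T5·…·T1 = [9/2 0 0; -3 6 -6; 0 0 1]
det M = 27; M⁻¹ = [2/9 0 0; 1/9 1/6 1; 0 0 1]
M⁻¹ · (3, -1/2)ᵀ = (2/3, 5/4)ᵀ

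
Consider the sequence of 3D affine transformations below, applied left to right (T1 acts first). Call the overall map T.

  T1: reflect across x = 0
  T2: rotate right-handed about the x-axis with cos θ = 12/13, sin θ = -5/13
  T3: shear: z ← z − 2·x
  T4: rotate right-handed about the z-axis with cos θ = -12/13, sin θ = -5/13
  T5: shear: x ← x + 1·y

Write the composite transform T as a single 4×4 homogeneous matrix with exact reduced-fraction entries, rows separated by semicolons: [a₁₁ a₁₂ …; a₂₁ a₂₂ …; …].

T1 = [-1 0 0 0; 0 1 0 0; 0 0 1 0; 0 0 0 1]
T2·T1 = [-1 0 0 0; 0 12/13 5/13 0; 0 -5/13 12/13 0; 0 0 0 1]
T3·…·T1 = [-1 0 0 0; 0 12/13 5/13 0; 2 -5/13 12/13 0; 0 0 0 1]
T4·…·T1 = [12/13 60/169 25/169 0; 5/13 -144/169 -60/169 0; 2 -5/13 12/13 0; 0 0 0 1]
T5·…·T1 = [17/13 -84/169 -35/169 0; 5/13 -144/169 -60/169 0; 2 -5/13 12/13 0; 0 0 0 1]

T = [17/13 -84/169 -35/169 0; 5/13 -144/169 -60/169 0; 2 -5/13 12/13 0; 0 0 0 1]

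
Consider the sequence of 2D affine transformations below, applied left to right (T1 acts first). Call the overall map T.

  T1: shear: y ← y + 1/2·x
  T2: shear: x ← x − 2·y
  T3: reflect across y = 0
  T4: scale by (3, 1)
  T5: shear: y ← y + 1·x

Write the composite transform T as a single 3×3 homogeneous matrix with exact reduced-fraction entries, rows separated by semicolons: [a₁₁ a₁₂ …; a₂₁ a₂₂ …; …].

T = [0 -6 0; -1/2 -7 0; 0 0 1]

T1 = [1 0 0; 1/2 1 0; 0 0 1]
T2·T1 = [0 -2 0; 1/2 1 0; 0 0 1]
T3·…·T1 = [0 -2 0; -1/2 -1 0; 0 0 1]
T4·…·T1 = [0 -6 0; -1/2 -1 0; 0 0 1]
T5·…·T1 = [0 -6 0; -1/2 -7 0; 0 0 1]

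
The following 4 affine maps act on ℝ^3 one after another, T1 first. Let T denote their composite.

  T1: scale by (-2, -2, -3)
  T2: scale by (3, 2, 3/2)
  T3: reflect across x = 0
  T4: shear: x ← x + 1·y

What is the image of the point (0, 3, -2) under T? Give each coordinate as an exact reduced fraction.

T(p) = (-12, -12, 9)

T1 scale by (-2, -2, -3): (0, 3, -2) → (0, -6, 6)
T2 scale by (3, 2, 3/2): (0, -6, 6) → (0, -12, 9)
T3 reflect across x = 0: (0, -12, 9) → (0, -12, 9)
T4 shear: x ← x + 1·y: (0, -12, 9) → (-12, -12, 9)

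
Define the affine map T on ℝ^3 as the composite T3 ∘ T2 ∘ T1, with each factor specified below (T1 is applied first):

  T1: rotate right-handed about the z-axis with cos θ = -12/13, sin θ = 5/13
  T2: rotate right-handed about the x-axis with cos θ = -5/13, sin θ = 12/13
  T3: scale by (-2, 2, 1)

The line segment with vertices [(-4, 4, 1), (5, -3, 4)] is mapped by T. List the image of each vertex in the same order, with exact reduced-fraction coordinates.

T1 rotate right-handed about the z-axis with cos θ = -12/13, sin θ = 5/13: (-4, 4, 1) → (28/13, -68/13, 1); (5, -3, 4) → (-45/13, 61/13, 4)
T2 rotate right-handed about the x-axis with cos θ = -5/13, sin θ = 12/13: (28/13, -68/13, 1) → (28/13, 184/169, -881/169); (-45/13, 61/13, 4) → (-45/13, -929/169, 472/169)
T3 scale by (-2, 2, 1): (28/13, 184/169, -881/169) → (-56/13, 368/169, -881/169); (-45/13, -929/169, 472/169) → (90/13, -1858/169, 472/169)

image vertices: (-56/13, 368/169, -881/169), (90/13, -1858/169, 472/169)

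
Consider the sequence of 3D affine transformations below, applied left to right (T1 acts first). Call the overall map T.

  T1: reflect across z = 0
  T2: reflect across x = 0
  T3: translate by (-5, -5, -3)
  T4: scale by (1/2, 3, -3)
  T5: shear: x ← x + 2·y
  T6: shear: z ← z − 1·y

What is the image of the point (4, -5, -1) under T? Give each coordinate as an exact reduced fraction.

T1 reflect across z = 0: (4, -5, -1) → (4, -5, 1)
T2 reflect across x = 0: (4, -5, 1) → (-4, -5, 1)
T3 translate by (-5, -5, -3): (-4, -5, 1) → (-9, -10, -2)
T4 scale by (1/2, 3, -3): (-9, -10, -2) → (-9/2, -30, 6)
T5 shear: x ← x + 2·y: (-9/2, -30, 6) → (-129/2, -30, 6)
T6 shear: z ← z − 1·y: (-129/2, -30, 6) → (-129/2, -30, 36)

T(p) = (-129/2, -30, 36)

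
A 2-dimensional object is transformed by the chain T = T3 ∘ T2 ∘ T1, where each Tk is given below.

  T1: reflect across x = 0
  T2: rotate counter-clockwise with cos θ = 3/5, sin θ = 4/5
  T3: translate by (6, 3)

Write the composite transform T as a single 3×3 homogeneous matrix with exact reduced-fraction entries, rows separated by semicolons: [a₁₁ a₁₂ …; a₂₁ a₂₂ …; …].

T = [-3/5 -4/5 6; -4/5 3/5 3; 0 0 1]

T1 = [-1 0 0; 0 1 0; 0 0 1]
T2·T1 = [-3/5 -4/5 0; -4/5 3/5 0; 0 0 1]
T3·…·T1 = [-3/5 -4/5 6; -4/5 3/5 3; 0 0 1]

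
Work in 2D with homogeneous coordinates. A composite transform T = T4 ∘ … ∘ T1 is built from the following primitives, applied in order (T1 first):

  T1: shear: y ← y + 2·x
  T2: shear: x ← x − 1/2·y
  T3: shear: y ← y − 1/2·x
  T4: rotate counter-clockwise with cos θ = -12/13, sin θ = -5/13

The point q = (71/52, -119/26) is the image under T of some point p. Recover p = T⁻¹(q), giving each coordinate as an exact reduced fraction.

T1 = [1 0 0; 2 1 0; 0 0 1]
T2·T1 = [0 -1/2 0; 2 1 0; 0 0 1]
T3·…·T1 = [0 -1/2 0; 2 5/4 0; 0 0 1]
T4·…·T1 = [10/13 49/52 0; -24/13 -25/26 0; 0 0 1]
det M = 1; M⁻¹ = [-25/26 -49/52 0; 24/13 10/13 0; 0 0 1]
M⁻¹ · (71/52, -119/26)ᵀ = (3, -1)ᵀ

p = (3, -1)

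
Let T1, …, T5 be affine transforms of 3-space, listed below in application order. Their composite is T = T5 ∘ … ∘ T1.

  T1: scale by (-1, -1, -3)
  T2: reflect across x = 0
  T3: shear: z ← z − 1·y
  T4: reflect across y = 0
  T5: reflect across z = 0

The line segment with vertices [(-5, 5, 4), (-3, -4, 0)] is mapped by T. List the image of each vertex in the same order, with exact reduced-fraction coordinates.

image vertices: (-5, 5, 7), (-3, -4, 4)

T1 scale by (-1, -1, -3): (-5, 5, 4) → (5, -5, -12); (-3, -4, 0) → (3, 4, 0)
T2 reflect across x = 0: (5, -5, -12) → (-5, -5, -12); (3, 4, 0) → (-3, 4, 0)
T3 shear: z ← z − 1·y: (-5, -5, -12) → (-5, -5, -7); (-3, 4, 0) → (-3, 4, -4)
T4 reflect across y = 0: (-5, -5, -7) → (-5, 5, -7); (-3, 4, -4) → (-3, -4, -4)
T5 reflect across z = 0: (-5, 5, -7) → (-5, 5, 7); (-3, -4, -4) → (-3, -4, 4)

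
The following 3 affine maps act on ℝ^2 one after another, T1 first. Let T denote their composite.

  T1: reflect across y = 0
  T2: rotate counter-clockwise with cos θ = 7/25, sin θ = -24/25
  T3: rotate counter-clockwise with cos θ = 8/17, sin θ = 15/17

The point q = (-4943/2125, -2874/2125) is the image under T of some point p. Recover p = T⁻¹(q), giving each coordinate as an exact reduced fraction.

T1 = [1 0 0; 0 -1 0; 0 0 1]
T2·T1 = [7/25 -24/25 0; -24/25 -7/25 0; 0 0 1]
T3·…·T1 = [416/425 -87/425 0; -87/425 -416/425 0; 0 0 1]
det M = -1; M⁻¹ = [416/425 -87/425 0; -87/425 -416/425 0; 0 0 1]
M⁻¹ · (-4943/2125, -2874/2125)ᵀ = (-2, 9/5)ᵀ

p = (-2, 9/5)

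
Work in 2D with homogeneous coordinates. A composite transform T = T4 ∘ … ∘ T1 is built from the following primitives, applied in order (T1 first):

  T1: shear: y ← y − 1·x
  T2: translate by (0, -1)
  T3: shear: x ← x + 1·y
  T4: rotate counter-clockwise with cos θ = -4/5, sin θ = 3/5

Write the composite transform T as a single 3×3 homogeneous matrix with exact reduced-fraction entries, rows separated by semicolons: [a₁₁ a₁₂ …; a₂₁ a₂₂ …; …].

T = [3/5 -7/5 7/5; 4/5 -1/5 1/5; 0 0 1]

T1 = [1 0 0; -1 1 0; 0 0 1]
T2·T1 = [1 0 0; -1 1 -1; 0 0 1]
T3·…·T1 = [0 1 -1; -1 1 -1; 0 0 1]
T4·…·T1 = [3/5 -7/5 7/5; 4/5 -1/5 1/5; 0 0 1]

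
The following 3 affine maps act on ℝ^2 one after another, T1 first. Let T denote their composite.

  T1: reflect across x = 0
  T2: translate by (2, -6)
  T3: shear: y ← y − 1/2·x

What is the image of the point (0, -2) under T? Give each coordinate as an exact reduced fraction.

T(p) = (2, -9)

T1 reflect across x = 0: (0, -2) → (0, -2)
T2 translate by (2, -6): (0, -2) → (2, -8)
T3 shear: y ← y − 1/2·x: (2, -8) → (2, -9)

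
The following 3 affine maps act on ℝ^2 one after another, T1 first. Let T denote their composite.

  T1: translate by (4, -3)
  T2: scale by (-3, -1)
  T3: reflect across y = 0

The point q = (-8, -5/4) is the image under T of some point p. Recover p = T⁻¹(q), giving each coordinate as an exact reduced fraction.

p = (-4/3, 7/4)

T1 = [1 0 4; 0 1 -3; 0 0 1]
T2·T1 = [-3 0 -12; 0 -1 3; 0 0 1]
T3·…·T1 = [-3 0 -12; 0 1 -3; 0 0 1]
det M = -3; M⁻¹ = [-1/3 0 -4; 0 1 3; 0 0 1]
M⁻¹ · (-8, -5/4)ᵀ = (-4/3, 7/4)ᵀ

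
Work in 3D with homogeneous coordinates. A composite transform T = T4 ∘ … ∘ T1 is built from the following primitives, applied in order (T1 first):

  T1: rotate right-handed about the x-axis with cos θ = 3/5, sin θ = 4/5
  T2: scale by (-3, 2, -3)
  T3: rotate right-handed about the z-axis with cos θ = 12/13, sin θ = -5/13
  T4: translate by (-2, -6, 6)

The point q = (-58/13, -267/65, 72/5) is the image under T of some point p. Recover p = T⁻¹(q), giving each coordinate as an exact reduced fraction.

p = (1, -2, -2)

T1 = [1 0 0 0; 0 3/5 -4/5 0; 0 4/5 3/5 0; 0 0 0 1]
T2·T1 = [-3 0 0 0; 0 6/5 -8/5 0; 0 -12/5 -9/5 0; 0 0 0 1]
T3·…·T1 = [-36/13 6/13 -8/13 0; 15/13 72/65 -96/65 0; 0 -12/5 -9/5 0; 0 0 0 1]
T4·…·T1 = [-36/13 6/13 -8/13 -2; 15/13 72/65 -96/65 -6; 0 -12/5 -9/5 6; 0 0 0 1]
det M = 18; M⁻¹ = [-4/13 5/39 0 2/13; 3/26 18/65 -4/15 227/65; -2/13 -24/65 -1/5 -86/65; 0 0 0 1]
M⁻¹ · (-58/13, -267/65, 72/5)ᵀ = (1, -2, -2)ᵀ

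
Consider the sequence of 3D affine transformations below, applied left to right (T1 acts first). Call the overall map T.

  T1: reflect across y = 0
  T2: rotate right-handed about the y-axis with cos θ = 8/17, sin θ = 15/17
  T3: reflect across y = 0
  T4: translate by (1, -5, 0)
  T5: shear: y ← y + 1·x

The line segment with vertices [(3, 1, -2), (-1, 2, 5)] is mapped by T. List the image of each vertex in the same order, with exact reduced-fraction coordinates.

image vertices: (11/17, -57/17, -61/17), (84/17, 33/17, 55/17)

T1 reflect across y = 0: (3, 1, -2) → (3, -1, -2); (-1, 2, 5) → (-1, -2, 5)
T2 rotate right-handed about the y-axis with cos θ = 8/17, sin θ = 15/17: (3, -1, -2) → (-6/17, -1, -61/17); (-1, -2, 5) → (67/17, -2, 55/17)
T3 reflect across y = 0: (-6/17, -1, -61/17) → (-6/17, 1, -61/17); (67/17, -2, 55/17) → (67/17, 2, 55/17)
T4 translate by (1, -5, 0): (-6/17, 1, -61/17) → (11/17, -4, -61/17); (67/17, 2, 55/17) → (84/17, -3, 55/17)
T5 shear: y ← y + 1·x: (11/17, -4, -61/17) → (11/17, -57/17, -61/17); (84/17, -3, 55/17) → (84/17, 33/17, 55/17)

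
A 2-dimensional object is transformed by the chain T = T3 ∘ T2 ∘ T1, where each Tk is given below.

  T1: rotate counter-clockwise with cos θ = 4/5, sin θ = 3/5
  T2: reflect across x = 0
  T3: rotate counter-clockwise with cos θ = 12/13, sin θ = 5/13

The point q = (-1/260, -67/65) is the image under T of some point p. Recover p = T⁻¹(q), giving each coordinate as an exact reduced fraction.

p = (-1/4, -1)

T1 = [4/5 -3/5 0; 3/5 4/5 0; 0 0 1]
T2·T1 = [-4/5 3/5 0; 3/5 4/5 0; 0 0 1]
T3·…·T1 = [-63/65 16/65 0; 16/65 63/65 0; 0 0 1]
det M = -1; M⁻¹ = [-63/65 16/65 0; 16/65 63/65 0; 0 0 1]
M⁻¹ · (-1/260, -67/65)ᵀ = (-1/4, -1)ᵀ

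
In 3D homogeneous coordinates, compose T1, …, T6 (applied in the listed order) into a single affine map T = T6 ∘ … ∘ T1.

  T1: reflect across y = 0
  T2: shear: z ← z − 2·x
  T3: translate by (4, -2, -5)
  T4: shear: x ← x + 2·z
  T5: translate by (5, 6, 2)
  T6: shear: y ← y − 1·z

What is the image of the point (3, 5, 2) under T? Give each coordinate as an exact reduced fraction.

T(p) = (-6, 6, -7)

T1 reflect across y = 0: (3, 5, 2) → (3, -5, 2)
T2 shear: z ← z − 2·x: (3, -5, 2) → (3, -5, -4)
T3 translate by (4, -2, -5): (3, -5, -4) → (7, -7, -9)
T4 shear: x ← x + 2·z: (7, -7, -9) → (-11, -7, -9)
T5 translate by (5, 6, 2): (-11, -7, -9) → (-6, -1, -7)
T6 shear: y ← y − 1·z: (-6, -1, -7) → (-6, 6, -7)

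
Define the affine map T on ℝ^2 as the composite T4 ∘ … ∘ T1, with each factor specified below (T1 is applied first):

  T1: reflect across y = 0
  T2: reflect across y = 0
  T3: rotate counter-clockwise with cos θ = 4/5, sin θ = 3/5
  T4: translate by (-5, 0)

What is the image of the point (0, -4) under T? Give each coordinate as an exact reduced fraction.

T1 reflect across y = 0: (0, -4) → (0, 4)
T2 reflect across y = 0: (0, 4) → (0, -4)
T3 rotate counter-clockwise with cos θ = 4/5, sin θ = 3/5: (0, -4) → (12/5, -16/5)
T4 translate by (-5, 0): (12/5, -16/5) → (-13/5, -16/5)

T(p) = (-13/5, -16/5)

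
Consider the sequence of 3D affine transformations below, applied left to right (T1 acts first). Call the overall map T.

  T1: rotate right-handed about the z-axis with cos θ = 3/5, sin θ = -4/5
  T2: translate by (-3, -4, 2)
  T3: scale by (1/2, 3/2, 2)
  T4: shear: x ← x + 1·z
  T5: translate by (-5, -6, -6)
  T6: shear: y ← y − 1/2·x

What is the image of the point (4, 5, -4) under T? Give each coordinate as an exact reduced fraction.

T(p) = (-73/10, -173/20, -10)

T1 rotate right-handed about the z-axis with cos θ = 3/5, sin θ = -4/5: (4, 5, -4) → (32/5, -1/5, -4)
T2 translate by (-3, -4, 2): (32/5, -1/5, -4) → (17/5, -21/5, -2)
T3 scale by (1/2, 3/2, 2): (17/5, -21/5, -2) → (17/10, -63/10, -4)
T4 shear: x ← x + 1·z: (17/10, -63/10, -4) → (-23/10, -63/10, -4)
T5 translate by (-5, -6, -6): (-23/10, -63/10, -4) → (-73/10, -123/10, -10)
T6 shear: y ← y − 1/2·x: (-73/10, -123/10, -10) → (-73/10, -173/20, -10)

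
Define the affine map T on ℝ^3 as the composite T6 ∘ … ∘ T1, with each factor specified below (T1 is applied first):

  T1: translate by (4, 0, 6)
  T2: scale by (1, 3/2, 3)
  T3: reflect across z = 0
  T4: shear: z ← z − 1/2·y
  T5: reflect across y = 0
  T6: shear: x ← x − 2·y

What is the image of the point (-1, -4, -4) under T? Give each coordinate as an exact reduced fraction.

T(p) = (-9, 6, -3)

T1 translate by (4, 0, 6): (-1, -4, -4) → (3, -4, 2)
T2 scale by (1, 3/2, 3): (3, -4, 2) → (3, -6, 6)
T3 reflect across z = 0: (3, -6, 6) → (3, -6, -6)
T4 shear: z ← z − 1/2·y: (3, -6, -6) → (3, -6, -3)
T5 reflect across y = 0: (3, -6, -3) → (3, 6, -3)
T6 shear: x ← x − 2·y: (3, 6, -3) → (-9, 6, -3)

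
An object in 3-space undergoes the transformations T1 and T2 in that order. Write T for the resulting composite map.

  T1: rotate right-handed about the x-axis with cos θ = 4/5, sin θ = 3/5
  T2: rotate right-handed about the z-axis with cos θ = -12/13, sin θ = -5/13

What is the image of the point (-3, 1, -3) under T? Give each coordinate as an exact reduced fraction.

T1 rotate right-handed about the x-axis with cos θ = 4/5, sin θ = 3/5: (-3, 1, -3) → (-3, 13/5, -9/5)
T2 rotate right-handed about the z-axis with cos θ = -12/13, sin θ = -5/13: (-3, 13/5, -9/5) → (49/13, -81/65, -9/5)

T(p) = (49/13, -81/65, -9/5)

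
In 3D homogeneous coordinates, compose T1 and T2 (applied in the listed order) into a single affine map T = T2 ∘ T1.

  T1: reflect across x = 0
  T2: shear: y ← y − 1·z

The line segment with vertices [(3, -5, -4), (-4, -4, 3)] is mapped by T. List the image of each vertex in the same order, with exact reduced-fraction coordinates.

image vertices: (-3, -1, -4), (4, -7, 3)

T1 reflect across x = 0: (3, -5, -4) → (-3, -5, -4); (-4, -4, 3) → (4, -4, 3)
T2 shear: y ← y − 1·z: (-3, -5, -4) → (-3, -1, -4); (4, -4, 3) → (4, -7, 3)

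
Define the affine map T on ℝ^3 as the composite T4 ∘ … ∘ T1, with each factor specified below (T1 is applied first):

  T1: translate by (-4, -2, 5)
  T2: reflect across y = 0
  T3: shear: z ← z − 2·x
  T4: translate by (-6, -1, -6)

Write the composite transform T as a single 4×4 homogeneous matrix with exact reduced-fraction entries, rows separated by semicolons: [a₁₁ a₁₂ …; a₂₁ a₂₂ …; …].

T = [1 0 0 -10; 0 -1 0 1; -2 0 1 7; 0 0 0 1]

T1 = [1 0 0 -4; 0 1 0 -2; 0 0 1 5; 0 0 0 1]
T2·T1 = [1 0 0 -4; 0 -1 0 2; 0 0 1 5; 0 0 0 1]
T3·…·T1 = [1 0 0 -4; 0 -1 0 2; -2 0 1 13; 0 0 0 1]
T4·…·T1 = [1 0 0 -10; 0 -1 0 1; -2 0 1 7; 0 0 0 1]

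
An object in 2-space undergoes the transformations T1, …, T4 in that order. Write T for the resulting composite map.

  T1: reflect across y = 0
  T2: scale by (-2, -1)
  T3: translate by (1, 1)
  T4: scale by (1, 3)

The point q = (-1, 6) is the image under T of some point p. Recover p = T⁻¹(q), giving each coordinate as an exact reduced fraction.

T1 = [1 0 0; 0 -1 0; 0 0 1]
T2·T1 = [-2 0 0; 0 1 0; 0 0 1]
T3·…·T1 = [-2 0 1; 0 1 1; 0 0 1]
T4·…·T1 = [-2 0 1; 0 3 3; 0 0 1]
det M = -6; M⁻¹ = [-1/2 0 1/2; 0 1/3 -1; 0 0 1]
M⁻¹ · (-1, 6)ᵀ = (1, 1)ᵀ

p = (1, 1)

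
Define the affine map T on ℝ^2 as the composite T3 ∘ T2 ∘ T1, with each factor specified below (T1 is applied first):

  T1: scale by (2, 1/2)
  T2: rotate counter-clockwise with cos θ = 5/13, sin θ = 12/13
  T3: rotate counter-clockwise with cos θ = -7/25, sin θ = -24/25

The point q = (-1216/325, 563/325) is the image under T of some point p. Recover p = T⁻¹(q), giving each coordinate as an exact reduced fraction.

p = (-2, -2)

T1 = [2 0 0; 0 1/2 0; 0 0 1]
T2·T1 = [10/13 -6/13 0; 24/13 5/26 0; 0 0 1]
T3·…·T1 = [506/325 102/325 0; -408/325 253/650 0; 0 0 1]
det M = 1; M⁻¹ = [253/650 -102/325 0; 408/325 506/325 0; 0 0 1]
M⁻¹ · (-1216/325, 563/325)ᵀ = (-2, -2)ᵀ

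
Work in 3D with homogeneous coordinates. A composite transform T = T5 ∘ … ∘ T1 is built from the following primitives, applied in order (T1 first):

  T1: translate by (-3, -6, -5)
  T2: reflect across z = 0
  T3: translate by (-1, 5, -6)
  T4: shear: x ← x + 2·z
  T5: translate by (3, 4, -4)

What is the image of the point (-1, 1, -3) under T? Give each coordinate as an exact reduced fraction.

T(p) = (2, 4, -2)

T1 translate by (-3, -6, -5): (-1, 1, -3) → (-4, -5, -8)
T2 reflect across z = 0: (-4, -5, -8) → (-4, -5, 8)
T3 translate by (-1, 5, -6): (-4, -5, 8) → (-5, 0, 2)
T4 shear: x ← x + 2·z: (-5, 0, 2) → (-1, 0, 2)
T5 translate by (3, 4, -4): (-1, 0, 2) → (2, 4, -2)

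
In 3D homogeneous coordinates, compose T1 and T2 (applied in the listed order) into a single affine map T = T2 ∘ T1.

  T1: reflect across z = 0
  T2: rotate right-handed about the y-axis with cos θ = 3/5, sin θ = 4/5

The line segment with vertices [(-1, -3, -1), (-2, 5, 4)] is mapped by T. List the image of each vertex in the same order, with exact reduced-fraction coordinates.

image vertices: (1/5, -3, 7/5), (-22/5, 5, -4/5)

T1 reflect across z = 0: (-1, -3, -1) → (-1, -3, 1); (-2, 5, 4) → (-2, 5, -4)
T2 rotate right-handed about the y-axis with cos θ = 3/5, sin θ = 4/5: (-1, -3, 1) → (1/5, -3, 7/5); (-2, 5, -4) → (-22/5, 5, -4/5)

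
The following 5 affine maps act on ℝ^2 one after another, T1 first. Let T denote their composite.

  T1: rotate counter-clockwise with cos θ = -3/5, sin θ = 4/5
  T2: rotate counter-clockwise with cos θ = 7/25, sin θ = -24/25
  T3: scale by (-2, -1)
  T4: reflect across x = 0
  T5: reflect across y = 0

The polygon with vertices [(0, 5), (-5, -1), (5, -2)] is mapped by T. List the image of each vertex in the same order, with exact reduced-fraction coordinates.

T1 rotate counter-clockwise with cos θ = -3/5, sin θ = 4/5: (0, 5) → (-4, -3); (-5, -1) → (19/5, -17/5); (5, -2) → (-7/5, 26/5)
T2 rotate counter-clockwise with cos θ = 7/25, sin θ = -24/25: (-4, -3) → (-4, 3); (19/5, -17/5) → (-11/5, -23/5); (-7/5, 26/5) → (23/5, 14/5)
T3 scale by (-2, -1): (-4, 3) → (8, -3); (-11/5, -23/5) → (22/5, 23/5); (23/5, 14/5) → (-46/5, -14/5)
T4 reflect across x = 0: (8, -3) → (-8, -3); (22/5, 23/5) → (-22/5, 23/5); (-46/5, -14/5) → (46/5, -14/5)
T5 reflect across y = 0: (-8, -3) → (-8, 3); (-22/5, 23/5) → (-22/5, -23/5); (46/5, -14/5) → (46/5, 14/5)

image vertices: (-8, 3), (-22/5, -23/5), (46/5, 14/5)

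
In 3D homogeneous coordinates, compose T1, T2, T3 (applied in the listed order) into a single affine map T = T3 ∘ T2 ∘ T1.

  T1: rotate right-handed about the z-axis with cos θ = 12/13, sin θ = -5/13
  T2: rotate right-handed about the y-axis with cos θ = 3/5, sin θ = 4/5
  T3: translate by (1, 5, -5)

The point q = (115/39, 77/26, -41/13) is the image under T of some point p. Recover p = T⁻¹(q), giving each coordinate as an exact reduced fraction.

p = (1/2, -2, 8/3)

T1 = [12/13 5/13 0 0; -5/13 12/13 0 0; 0 0 1 0; 0 0 0 1]
T2·T1 = [36/65 3/13 4/5 0; -5/13 12/13 0 0; -48/65 -4/13 3/5 0; 0 0 0 1]
T3·…·T1 = [36/65 3/13 4/5 1; -5/13 12/13 0 5; -48/65 -4/13 3/5 -5; 0 0 0 1]
det M = 1; M⁻¹ = [36/65 -5/13 -48/65 -151/65; 3/13 12/13 -4/13 -83/13; 4/5 0 3/5 11/5; 0 0 0 1]
M⁻¹ · (115/39, 77/26, -41/13)ᵀ = (1/2, -2, 8/3)ᵀ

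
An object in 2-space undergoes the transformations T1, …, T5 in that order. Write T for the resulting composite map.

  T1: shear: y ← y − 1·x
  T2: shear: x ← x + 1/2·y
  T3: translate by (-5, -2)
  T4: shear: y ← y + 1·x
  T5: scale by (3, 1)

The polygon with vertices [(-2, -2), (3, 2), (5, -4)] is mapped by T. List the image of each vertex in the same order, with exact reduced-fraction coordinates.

T1 shear: y ← y − 1·x: (-2, -2) → (-2, 0); (3, 2) → (3, -1); (5, -4) → (5, -9)
T2 shear: x ← x + 1/2·y: (-2, 0) → (-2, 0); (3, -1) → (5/2, -1); (5, -9) → (1/2, -9)
T3 translate by (-5, -2): (-2, 0) → (-7, -2); (5/2, -1) → (-5/2, -3); (1/2, -9) → (-9/2, -11)
T4 shear: y ← y + 1·x: (-7, -2) → (-7, -9); (-5/2, -3) → (-5/2, -11/2); (-9/2, -11) → (-9/2, -31/2)
T5 scale by (3, 1): (-7, -9) → (-21, -9); (-5/2, -11/2) → (-15/2, -11/2); (-9/2, -31/2) → (-27/2, -31/2)

image vertices: (-21, -9), (-15/2, -11/2), (-27/2, -31/2)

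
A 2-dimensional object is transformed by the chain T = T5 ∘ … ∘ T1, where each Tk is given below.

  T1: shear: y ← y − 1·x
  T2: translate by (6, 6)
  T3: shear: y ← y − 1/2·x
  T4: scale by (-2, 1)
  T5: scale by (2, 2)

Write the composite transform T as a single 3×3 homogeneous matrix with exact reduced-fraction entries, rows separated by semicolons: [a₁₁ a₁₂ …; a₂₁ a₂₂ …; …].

T = [-4 0 -24; -3 2 6; 0 0 1]

T1 = [1 0 0; -1 1 0; 0 0 1]
T2·T1 = [1 0 6; -1 1 6; 0 0 1]
T3·…·T1 = [1 0 6; -3/2 1 3; 0 0 1]
T4·…·T1 = [-2 0 -12; -3/2 1 3; 0 0 1]
T5·…·T1 = [-4 0 -24; -3 2 6; 0 0 1]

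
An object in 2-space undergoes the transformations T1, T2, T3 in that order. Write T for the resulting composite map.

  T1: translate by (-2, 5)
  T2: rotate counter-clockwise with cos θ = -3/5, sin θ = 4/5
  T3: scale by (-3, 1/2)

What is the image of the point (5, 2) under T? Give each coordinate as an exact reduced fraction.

T1 translate by (-2, 5): (5, 2) → (3, 7)
T2 rotate counter-clockwise with cos θ = -3/5, sin θ = 4/5: (3, 7) → (-37/5, -9/5)
T3 scale by (-3, 1/2): (-37/5, -9/5) → (111/5, -9/10)

T(p) = (111/5, -9/10)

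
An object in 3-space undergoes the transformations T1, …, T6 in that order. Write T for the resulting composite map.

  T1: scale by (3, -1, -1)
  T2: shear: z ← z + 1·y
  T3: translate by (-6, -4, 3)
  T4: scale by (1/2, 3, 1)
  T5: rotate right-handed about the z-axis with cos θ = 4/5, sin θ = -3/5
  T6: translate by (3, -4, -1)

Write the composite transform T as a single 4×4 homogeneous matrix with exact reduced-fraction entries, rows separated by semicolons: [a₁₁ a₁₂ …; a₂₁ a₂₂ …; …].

T = [6/5 -9/5 0 -33/5; -9/10 -12/5 0 -59/5; 0 -1 -1 2; 0 0 0 1]

T1 = [3 0 0 0; 0 -1 0 0; 0 0 -1 0; 0 0 0 1]
T2·T1 = [3 0 0 0; 0 -1 0 0; 0 -1 -1 0; 0 0 0 1]
T3·…·T1 = [3 0 0 -6; 0 -1 0 -4; 0 -1 -1 3; 0 0 0 1]
T4·…·T1 = [3/2 0 0 -3; 0 -3 0 -12; 0 -1 -1 3; 0 0 0 1]
T5·…·T1 = [6/5 -9/5 0 -48/5; -9/10 -12/5 0 -39/5; 0 -1 -1 3; 0 0 0 1]
T6·…·T1 = [6/5 -9/5 0 -33/5; -9/10 -12/5 0 -59/5; 0 -1 -1 2; 0 0 0 1]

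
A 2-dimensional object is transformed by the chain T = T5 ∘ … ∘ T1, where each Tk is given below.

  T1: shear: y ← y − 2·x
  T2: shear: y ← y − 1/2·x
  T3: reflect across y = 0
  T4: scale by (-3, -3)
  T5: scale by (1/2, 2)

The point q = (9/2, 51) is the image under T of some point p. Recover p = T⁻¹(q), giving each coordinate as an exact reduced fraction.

p = (-3, 1)

T1 = [1 0 0; -2 1 0; 0 0 1]
T2·T1 = [1 0 0; -5/2 1 0; 0 0 1]
T3·…·T1 = [1 0 0; 5/2 -1 0; 0 0 1]
T4·…·T1 = [-3 0 0; -15/2 3 0; 0 0 1]
T5·…·T1 = [-3/2 0 0; -15 6 0; 0 0 1]
det M = -9; M⁻¹ = [-2/3 0 0; -5/3 1/6 0; 0 0 1]
M⁻¹ · (9/2, 51)ᵀ = (-3, 1)ᵀ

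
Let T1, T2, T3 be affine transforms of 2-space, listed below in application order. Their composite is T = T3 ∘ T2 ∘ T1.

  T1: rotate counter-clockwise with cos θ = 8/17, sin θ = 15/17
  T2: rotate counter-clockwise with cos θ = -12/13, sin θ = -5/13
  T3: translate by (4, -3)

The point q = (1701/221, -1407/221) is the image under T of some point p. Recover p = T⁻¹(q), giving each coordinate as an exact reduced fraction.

T1 = [8/17 -15/17 0; 15/17 8/17 0; 0 0 1]
T2·T1 = [-21/221 220/221 0; -220/221 -21/221 0; 0 0 1]
T3·…·T1 = [-21/221 220/221 4; -220/221 -21/221 -3; 0 0 1]
det M = 1; M⁻¹ = [-21/221 -220/221 -576/221; 220/221 -21/221 -943/221; 0 0 1]
M⁻¹ · (1701/221, -1407/221)ᵀ = (3, 4)ᵀ

p = (3, 4)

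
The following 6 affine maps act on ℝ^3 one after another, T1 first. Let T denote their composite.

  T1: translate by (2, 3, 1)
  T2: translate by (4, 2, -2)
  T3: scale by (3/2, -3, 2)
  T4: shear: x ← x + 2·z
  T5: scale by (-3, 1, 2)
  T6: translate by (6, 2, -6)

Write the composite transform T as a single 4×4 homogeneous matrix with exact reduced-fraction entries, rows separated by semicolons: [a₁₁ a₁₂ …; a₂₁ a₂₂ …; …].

T = [-9/2 0 -12 -9; 0 -3 0 -13; 0 0 4 -10; 0 0 0 1]

T1 = [1 0 0 2; 0 1 0 3; 0 0 1 1; 0 0 0 1]
T2·T1 = [1 0 0 6; 0 1 0 5; 0 0 1 -1; 0 0 0 1]
T3·…·T1 = [3/2 0 0 9; 0 -3 0 -15; 0 0 2 -2; 0 0 0 1]
T4·…·T1 = [3/2 0 4 5; 0 -3 0 -15; 0 0 2 -2; 0 0 0 1]
T5·…·T1 = [-9/2 0 -12 -15; 0 -3 0 -15; 0 0 4 -4; 0 0 0 1]
T6·…·T1 = [-9/2 0 -12 -9; 0 -3 0 -13; 0 0 4 -10; 0 0 0 1]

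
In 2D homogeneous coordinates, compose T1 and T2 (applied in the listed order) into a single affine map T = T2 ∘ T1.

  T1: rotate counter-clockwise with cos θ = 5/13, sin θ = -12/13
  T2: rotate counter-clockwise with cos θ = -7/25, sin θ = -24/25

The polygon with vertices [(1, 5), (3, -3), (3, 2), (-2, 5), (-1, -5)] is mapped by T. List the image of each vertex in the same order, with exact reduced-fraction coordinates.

image vertices: (-11/25, -127/25), (-1077/325, 861/325), (-69/25, -58/25), (826/325, -1543/325), (11/25, 127/25)

T1 rotate counter-clockwise with cos θ = 5/13, sin θ = -12/13: (1, 5) → (5, 1); (3, -3) → (-21/13, -51/13); (3, 2) → (3, -2); (-2, 5) → (50/13, 49/13); (-1, -5) → (-5, -1)
T2 rotate counter-clockwise with cos θ = -7/25, sin θ = -24/25: (5, 1) → (-11/25, -127/25); (-21/13, -51/13) → (-1077/325, 861/325); (3, -2) → (-69/25, -58/25); (50/13, 49/13) → (826/325, -1543/325); (-5, -1) → (11/25, 127/25)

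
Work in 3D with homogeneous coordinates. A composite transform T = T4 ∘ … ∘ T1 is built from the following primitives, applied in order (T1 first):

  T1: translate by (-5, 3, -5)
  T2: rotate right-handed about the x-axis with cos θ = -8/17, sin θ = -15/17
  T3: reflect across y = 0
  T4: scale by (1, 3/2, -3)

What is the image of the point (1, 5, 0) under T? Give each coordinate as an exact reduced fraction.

T1 translate by (-5, 3, -5): (1, 5, 0) → (-4, 8, -5)
T2 rotate right-handed about the x-axis with cos θ = -8/17, sin θ = -15/17: (-4, 8, -5) → (-4, -139/17, -80/17)
T3 reflect across y = 0: (-4, -139/17, -80/17) → (-4, 139/17, -80/17)
T4 scale by (1, 3/2, -3): (-4, 139/17, -80/17) → (-4, 417/34, 240/17)

T(p) = (-4, 417/34, 240/17)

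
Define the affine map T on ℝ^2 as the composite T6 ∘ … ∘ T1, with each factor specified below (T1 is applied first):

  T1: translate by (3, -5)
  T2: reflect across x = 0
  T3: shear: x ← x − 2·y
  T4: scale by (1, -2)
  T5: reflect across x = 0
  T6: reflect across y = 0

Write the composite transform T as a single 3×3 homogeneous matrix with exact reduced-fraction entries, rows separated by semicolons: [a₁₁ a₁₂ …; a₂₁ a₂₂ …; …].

T1 = [1 0 3; 0 1 -5; 0 0 1]
T2·T1 = [-1 0 -3; 0 1 -5; 0 0 1]
T3·…·T1 = [-1 -2 7; 0 1 -5; 0 0 1]
T4·…·T1 = [-1 -2 7; 0 -2 10; 0 0 1]
T5·…·T1 = [1 2 -7; 0 -2 10; 0 0 1]
T6·…·T1 = [1 2 -7; 0 2 -10; 0 0 1]

T = [1 2 -7; 0 2 -10; 0 0 1]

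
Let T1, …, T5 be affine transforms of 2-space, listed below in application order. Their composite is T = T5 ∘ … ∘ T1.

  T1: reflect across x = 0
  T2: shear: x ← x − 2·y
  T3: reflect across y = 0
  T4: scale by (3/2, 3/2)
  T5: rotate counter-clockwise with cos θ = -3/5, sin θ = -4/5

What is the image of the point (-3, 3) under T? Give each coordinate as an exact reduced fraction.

T1 reflect across x = 0: (-3, 3) → (3, 3)
T2 shear: x ← x − 2·y: (3, 3) → (-3, 3)
T3 reflect across y = 0: (-3, 3) → (-3, -3)
T4 scale by (3/2, 3/2): (-3, -3) → (-9/2, -9/2)
T5 rotate counter-clockwise with cos θ = -3/5, sin θ = -4/5: (-9/2, -9/2) → (-9/10, 63/10)

T(p) = (-9/10, 63/10)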